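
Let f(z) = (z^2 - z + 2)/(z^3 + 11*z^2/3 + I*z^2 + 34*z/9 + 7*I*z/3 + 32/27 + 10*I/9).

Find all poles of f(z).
The singularities of f are the zeros of the denominator. Factoring,
  z^3 + 11*z^2/3 + I*z^2 + 34*z/9 + 7*I*z/3 + 32/27 + 10*I/9 = (z + 2 + I/3)*(z + 1 + 2*I/3)*(z + 2/3)
so the candidates are z = -2 - I/3, z = -1 - 2*I/3, z = -2/3.

Check the numerator P(z) = z^2 - z + 2 at each one:
  P(-2 - I/3) = 71/9 + 5*I/3 ≠ 0, so z = -2 - I/3 is a (simple) pole.
  P(-1 - 2*I/3) = 32/9 + 2*I ≠ 0, so z = -1 - 2*I/3 is a (simple) pole.
  P(-2/3) = 28/9 ≠ 0, so z = -2/3 is a (simple) pole.

Poles of f: {-2 - I/3, -1 - 2*I/3, -2/3}

Final answer: {-2 - I/3, -1 - 2*I/3, -2/3}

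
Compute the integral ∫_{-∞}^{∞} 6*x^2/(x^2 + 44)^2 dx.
3*sqrt(11)*pi/22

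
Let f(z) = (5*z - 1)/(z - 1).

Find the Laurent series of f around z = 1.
Put w = z - (1), i.e. z = w + 1. The denominator is w, so it suffices to rewrite the numerator in powers of w.

P(z) = 5*z - 1
P(w + 1) = 4 + 5*w

Dividing each term by w:
  f = 4/w + 5

Substituting back w = z - 1:
  f(z) = 4/(z - 1) + 5

The series is finite because the numerator is a polynomial; the negative powers form the principal part, and the coefficient of 1/(z - 1) gives Res(f, 1) = 4.

Final answer: 4/(z - 1) + 5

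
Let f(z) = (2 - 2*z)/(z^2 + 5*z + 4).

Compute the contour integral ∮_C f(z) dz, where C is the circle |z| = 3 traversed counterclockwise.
By the residue theorem, ∮_C f(z) dz = 2πi · (sum of the residues of f at the poles inside |z| = 3).

The denominator factors as (z + 1)*(z + 4), so the singularities of f are simple poles at z = -1, z = -4.
  |-1|² = 1 < 9 = 3², so this pole is inside the contour.
  |-4|² = 16 > 9 = 3², so this pole is outside the contour.

With P(z) = 2 - 2*z and Q(z) = z^2 + 5*z + 4, each pole is simple, so Res(f, z₀) = P(z₀)/Q'(z₀) with Q'(z) = 2*z + 5.
  Res(f, -1) = P(-1)/Q'(-1) = (4)/(3) = 4/3

∮_C f(z) dz = 2πi · (4/3) = 8*I*pi/3

Final answer: 8*I*pi/3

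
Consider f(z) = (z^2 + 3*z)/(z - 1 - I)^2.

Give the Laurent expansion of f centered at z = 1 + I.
Put w = z - (1 + I), i.e. z = w + 1 + I. The denominator is w^2, so it suffices to rewrite the numerator in powers of w.

P(z) = z^2 + 3*z
P(w + 1 + I) = 3 + 5*I + (5 + 2*I)*w + w^2

Dividing each term by w^2:
  f = (3 + 5*I)/w^2 + (5 + 2*I)/w + 1

Substituting back w = z - 1 - I:
  f(z) = (3 + 5*I)/(z - 1 - I)^2 + (5 + 2*I)/(z - 1 - I) + 1

The series is finite because the numerator is a polynomial; the negative powers form the principal part, and the coefficient of 1/(z - 1 - I) gives Res(f, 1 + I) = 5 + 2*I.

Final answer: (3 + 5*I)/(z - 1 - I)^2 + (5 + 2*I)/(z - 1 - I) + 1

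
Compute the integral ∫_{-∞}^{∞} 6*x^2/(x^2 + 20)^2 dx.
3*sqrt(5)*pi/10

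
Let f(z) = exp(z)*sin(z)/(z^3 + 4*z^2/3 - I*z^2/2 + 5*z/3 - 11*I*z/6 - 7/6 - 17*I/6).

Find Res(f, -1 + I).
Write f(z) = P(z)/Q(z) with P(z) = exp(z)*sin(z) and Q(z) = z^3 + 4*z^2/3 - I*z^2/2 + 5*z/3 - 11*I*z/6 - 7/6 - 17*I/6.
The denominator factors as Q(z) = (z + 1 - I)*(z + 1 + 3*I/2)*(z - 2/3 - I), so z = -1 + I is a simple zero of Q and P is analytic there; z = -1 + I is therefore a simple pole and
  Res(f, z₀) = P(z₀)/Q'(z₀).

Q'(z) = 3*z^2 + 8*z/3 - I*z + 5/3 - 11*I/6, so Q'(-1 + I) = -25*I/6.
P(-1 + I) = -exp(-1 + I)*sin(1 - I).

Res(f, -1 + I) = (-exp(-1 + I)*sin(1 - I))/(-25*I/6) = -6*I*exp(-1 + I)*sin(1 - I)/25

Final answer: -6*I*exp(-1 + I)*sin(1 - I)/25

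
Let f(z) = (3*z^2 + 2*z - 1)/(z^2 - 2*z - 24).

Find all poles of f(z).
{-4, 6}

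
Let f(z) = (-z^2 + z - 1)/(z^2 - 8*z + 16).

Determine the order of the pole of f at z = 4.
2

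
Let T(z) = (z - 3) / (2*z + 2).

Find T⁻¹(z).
Set w = T(z) = (z - 3) / (2*z + 2) and solve for z:
  w*(2*z + 2) = z - 3
  2*w + z*(2*w - 1) + 3 = 0
  z*(2*w - 1) = -2*w - 3
  z = (2*w + 3)/(1 - 2*w)
Renaming the variable, T⁻¹(z) = (2*z + 3)/(-2*z + 1) = (-2*z - 3)/(2*z - 1).
(Check: ad - bc = 8 ≠ 0, so T is invertible.)

Final answer: (-2*z - 3)/(2*z - 1)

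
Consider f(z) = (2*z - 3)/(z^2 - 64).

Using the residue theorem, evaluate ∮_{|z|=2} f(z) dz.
0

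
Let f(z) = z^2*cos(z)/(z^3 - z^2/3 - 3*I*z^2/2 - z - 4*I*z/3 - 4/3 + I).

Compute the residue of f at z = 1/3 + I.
(2/29 - 24*I/29)*cos(1/3 + I)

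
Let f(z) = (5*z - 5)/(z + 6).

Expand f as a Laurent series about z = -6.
Put w = z - (-6), i.e. z = w - 6. The denominator is w, so it suffices to rewrite the numerator in powers of w.

P(z) = 5*z - 5
P(w - 6) = -35 + 5*w

Dividing each term by w:
  f = -35/w + 5

Substituting back w = z + 6:
  f(z) = -35/(z + 6) + 5

The series is finite because the numerator is a polynomial; the negative powers form the principal part, and the coefficient of 1/(z + 6) gives Res(f, -6) = -35.

Final answer: -35/(z + 6) + 5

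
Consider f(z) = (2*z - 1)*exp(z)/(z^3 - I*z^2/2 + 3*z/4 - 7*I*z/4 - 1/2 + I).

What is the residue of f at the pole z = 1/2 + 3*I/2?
Write f(z) = P(z)/Q(z) with P(z) = (2*z - 1)*exp(z) and Q(z) = z^3 - I*z^2/2 + 3*z/4 - 7*I*z/4 - 1/2 + I.
The denominator factors as Q(z) = (z - 1/2 - 3*I/2)*(z + 1 + I)*(z - 1/2), so z = 1/2 + 3*I/2 is a simple zero of Q and P is analytic there; z = 1/2 + 3*I/2 is therefore a simple pole and
  Res(f, z₀) = P(z₀)/Q'(z₀).

Q'(z) = 3*z^2 - I*z + 3/4 - 7*I/4, so Q'(1/2 + 3*I/2) = -15/4 + 9*I/4.
P(1/2 + 3*I/2) = 3*I*exp(1/2 + 3*I/2).

Res(f, 1/2 + 3*I/2) = (3*I*exp(1/2 + 3*I/2))/(-15/4 + 9*I/4) = (6/17 - 10*I/17)*exp(1/2 + 3*I/2)

Final answer: (6/17 - 10*I/17)*exp(1/2 + 3*I/2)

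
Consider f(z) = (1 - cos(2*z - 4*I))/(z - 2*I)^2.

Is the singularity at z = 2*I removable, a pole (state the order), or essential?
Let u = z - 2*I. The argument of cos is 2*z - 4*I = 2u, so
  f = (1 - cos(2u))/u^2 = ((2u)^2/2 - (2u)^4/24 + ...)/u^2 = 2 - (2/3)*u^2 + ...
The Laurent expansion about u = 0 has no negative powers; equivalently lim_{z→2*I} f(z) = 2 exists and is finite.
So the singularity is removable.

Final answer: removable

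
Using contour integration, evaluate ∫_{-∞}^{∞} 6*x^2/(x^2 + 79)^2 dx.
Let f(z) = 6*z^2/(z^2 + 79)^2. The denominator has no real zeros and deg Q - deg P = 2 ≥ 2, so the integral of f over the upper semicircle |z| = R tends to 0 as R → ∞. Closing the contour in the upper half-plane,
  ∫_{-∞}^{∞} f(x) dx = 2πi · Σ Res(f, z_k)  over the poles with Im z_k > 0.

Zeros of the denominator: z^2 + 79 = 0 gives z = ±sqrt(79)*I.
Upper half-plane: z = sqrt(79)*I (a pole of order 2).

Write f(z) = g(z)/(z - sqrt(79)*I)^2 with g(z) = 6*z^2/(z + sqrt(79)*I)^2. For a double pole, Res(f, z₀) = g'(z₀):
  g'(z) = 12*sqrt(79)*I*z/(z + sqrt(79)*I)^3
  Res(f, sqrt(79)*I) = g'(sqrt(79)*I) = -3*sqrt(79)*I/158

∫_{-∞}^{∞} f(x) dx = 2πi · (-3*sqrt(79)*I/158) = 3*sqrt(79)*pi/79

Final answer: 3*sqrt(79)*pi/79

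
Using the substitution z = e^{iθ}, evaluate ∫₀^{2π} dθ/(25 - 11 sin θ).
Call the integral J. The integrand is 2π-periodic and we integrate over a full period, so shifting θ does not change the value (θ → θ + π/2 turns sin θ into cos θ; θ → θ + π flips the sign of the trig term). Hence
  J = ∫₀^{2π} dθ/(25 + 11 cos θ).
Put z = e^{iθ}: then cos θ = (z + 1/z)/2, dθ = dz/(iz), and z runs once counterclockwise around |z| = 1:
  J = ∮_{|z|=1} 1/(25 + 11*(z + 1/z)/2) · dz/(iz) = (2/i) ∮_{|z|=1} dz/(11*z^2 + 50*z + 11).
The roots of 11*z^2 + 50*z + 11 are z = (-25 ± sqrt(25^2 - 11^2))/11, with sqrt(504) = 6*sqrt(14); their product is 1, so only z₊ = -25/11 + 6*sqrt(14)/11 lies inside the unit circle (z₋ = -25/11 - 6*sqrt(14)/11 lies outside).
z₊ is a simple zero of q(z) = 11*z^2 + 50*z + 11, so Res(1/q, z₊) = 1/q'(z₊) with q'(z) = 22*z + 50; and q'(z₊) = 11*(z₊ - z₋) = 12*sqrt(14).
Therefore J = (2/i) · 2πi · 1/(12*sqrt(14)) = 2*pi/(6*sqrt(14)) = sqrt(14)*pi/42

Final answer: sqrt(14)*pi/42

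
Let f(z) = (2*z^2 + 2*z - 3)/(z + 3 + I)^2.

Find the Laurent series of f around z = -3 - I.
Put w = z - (-3 - I), i.e. z = w - 3 - I. The denominator is w^2, so it suffices to rewrite the numerator in powers of w.

P(z) = 2*z^2 + 2*z - 3
P(w - 3 - I) = 7 + 10*I + (-10 - 4*I)*w + 2*w^2

Dividing each term by w^2:
  f = (7 + 10*I)/w^2 + (-10 - 4*I)/w + 2

Substituting back w = z + 3 + I:
  f(z) = (7 + 10*I)/(z + 3 + I)^2 + (-10 - 4*I)/(z + 3 + I) + 2

The series is finite because the numerator is a polynomial; the negative powers form the principal part, and the coefficient of 1/(z + 3 + I) gives Res(f, -3 - I) = -10 - 4*I.

Final answer: (7 + 10*I)/(z + 3 + I)^2 + (-10 - 4*I)/(z + 3 + I) + 2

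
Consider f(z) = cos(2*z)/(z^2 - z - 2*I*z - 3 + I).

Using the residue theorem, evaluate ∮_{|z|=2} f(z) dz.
By the residue theorem, ∮_C f(z) dz = 2πi · (sum of the residues of f at the poles inside |z| = 2).

The denominator factors as (z + 1 - I)*(z - 2 - I), so the singularities of f are simple poles at z = -1 + I, z = 2 + I.
  |-1 + I|² = 2 < 4 = 2², so this pole is inside the contour.
  |2 + I|² = 5 > 4 = 2², so this pole is outside the contour.

With P(z) = cos(2*z) and Q(z) = z^2 - z - 2*I*z - 3 + I, each pole is simple, so Res(f, z₀) = P(z₀)/Q'(z₀) with Q'(z) = 2*z - 1 - 2*I.
  Res(f, -1 + I) = P(-1 + I)/Q'(-1 + I) = (cos(2 - 2*I))/(-3) = -cos(2 - 2*I)/3

∮_C f(z) dz = 2πi · (-cos(2 - 2*I)/3) = -2*I*pi*cos(2 - 2*I)/3

Final answer: -2*I*pi*cos(2 - 2*I)/3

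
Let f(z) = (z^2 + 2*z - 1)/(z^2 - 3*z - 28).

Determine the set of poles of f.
The singularities of f are the zeros of the denominator. Factoring,
  z^2 - 3*z - 28 = (z + 4)*(z - 7)
so the candidates are z = -4, z = 7.

Check the numerator P(z) = z^2 + 2*z - 1 at each one:
  P(-4) = 7 ≠ 0, so z = -4 is a (simple) pole.
  P(7) = 62 ≠ 0, so z = 7 is a (simple) pole.

Poles of f: {-4, 7}

Final answer: {-4, 7}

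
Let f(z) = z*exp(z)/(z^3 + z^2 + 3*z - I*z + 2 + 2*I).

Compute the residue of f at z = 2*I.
Write f(z) = P(z)/Q(z) with P(z) = z*exp(z) and Q(z) = z^3 + z^2 + 3*z - I*z + 2 + 2*I.
The denominator factors as Q(z) = (z + 1 + I)*(z + I)*(z - 2*I), so z = 2*I is a simple zero of Q and P is analytic there; z = 2*I is therefore a simple pole and
  Res(f, z₀) = P(z₀)/Q'(z₀).

Q'(z) = 3*z^2 + 2*z + 3 - I, so Q'(2*I) = -9 + 3*I.
P(2*I) = 2*I*exp(2*I).

Res(f, 2*I) = (2*I*exp(2*I))/(-9 + 3*I) = (1/15 - I/5)*exp(2*I)

Final answer: (1/15 - I/5)*exp(2*I)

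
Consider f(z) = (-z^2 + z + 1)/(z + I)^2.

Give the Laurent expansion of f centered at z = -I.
Put w = z - (-I), i.e. z = w - I. The denominator is w^2, so it suffices to rewrite the numerator in powers of w.

P(z) = -z^2 + z + 1
P(w - I) = 2 - I + (1 + 2*I)*w - w^2

Dividing each term by w^2:
  f = (2 - I)/w^2 + (1 + 2*I)/w - 1

Substituting back w = z + I:
  f(z) = (2 - I)/(z + I)^2 + (1 + 2*I)/(z + I) - 1

The series is finite because the numerator is a polynomial; the negative powers form the principal part, and the coefficient of 1/(z + I) gives Res(f, -I) = 1 + 2*I.

Final answer: (2 - I)/(z + I)^2 + (1 + 2*I)/(z + I) - 1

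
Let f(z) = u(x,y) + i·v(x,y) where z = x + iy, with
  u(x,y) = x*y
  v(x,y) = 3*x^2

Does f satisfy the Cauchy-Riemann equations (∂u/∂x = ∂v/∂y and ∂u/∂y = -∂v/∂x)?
∂u/∂x = y
∂v/∂y = 0
∂u/∂y = x
∂v/∂x = 6*x
∂u/∂x ≠ ∂v/∂y and ∂u/∂y ≠ -∂v/∂x; the Cauchy-Riemann equations are not satisfied, so f is not analytic.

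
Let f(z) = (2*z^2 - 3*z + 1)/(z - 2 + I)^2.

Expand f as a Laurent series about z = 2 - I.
Put w = z - (2 - I), i.e. z = w + 2 - I. The denominator is w^2, so it suffices to rewrite the numerator in powers of w.

P(z) = 2*z^2 - 3*z + 1
P(w + 2 - I) = 1 - 5*I + (5 - 4*I)*w + 2*w^2

Dividing each term by w^2:
  f = (1 - 5*I)/w^2 + (5 - 4*I)/w + 2

Substituting back w = z - 2 + I:
  f(z) = (1 - 5*I)/(z - 2 + I)^2 + (5 - 4*I)/(z - 2 + I) + 2

The series is finite because the numerator is a polynomial; the negative powers form the principal part, and the coefficient of 1/(z - 2 + I) gives Res(f, 2 - I) = 5 - 4*I.

Final answer: (1 - 5*I)/(z - 2 + I)^2 + (5 - 4*I)/(z - 2 + I) + 2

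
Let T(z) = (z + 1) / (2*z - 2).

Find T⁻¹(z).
Set w = T(z) = (z + 1) / (2*z - 2) and solve for z:
  w*(2*z - 2) = z + 1
  -2*w + z*(2*w - 1) - 1 = 0
  z*(2*w - 1) = 2*w + 1
  z = (-2*w - 1)/(1 - 2*w)
Renaming the variable, T⁻¹(z) = (-2*z - 1)/(-2*z + 1) = (2*z + 1)/(2*z - 1).
(Check: ad - bc = -4 ≠ 0, so T is invertible.)

Final answer: (2*z + 1)/(2*z - 1)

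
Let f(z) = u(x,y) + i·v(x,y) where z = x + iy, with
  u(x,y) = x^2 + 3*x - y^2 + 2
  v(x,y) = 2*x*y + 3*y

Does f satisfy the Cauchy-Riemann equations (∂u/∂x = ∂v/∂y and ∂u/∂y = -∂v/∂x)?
∂u/∂x = 2*x + 3
∂v/∂y = 2*x + 3
∂u/∂y = -2*y
∂v/∂x = 2*y
∂u/∂x = ∂v/∂y and ∂u/∂y = -∂v/∂x hold identically; f is analytic.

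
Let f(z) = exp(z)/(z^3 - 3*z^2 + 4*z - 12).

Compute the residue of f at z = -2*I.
(-1/26 - 3*I/52)*exp(-2*I)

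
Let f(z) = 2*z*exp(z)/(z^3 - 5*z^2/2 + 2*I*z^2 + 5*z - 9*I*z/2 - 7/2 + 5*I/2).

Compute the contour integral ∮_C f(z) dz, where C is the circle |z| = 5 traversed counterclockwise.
By the residue theorem, ∮_C f(z) dz = 2πi · (sum of the residues of f at the poles inside |z| = 5).

The denominator factors as (z - 1 - I)*(z - 1)*(z - 1/2 + 3*I), so the singularities of f are simple poles at z = 1 + I, z = 1, z = 1/2 - 3*I.
  |1 + I|² = 2 < 25 = 5², so this pole is inside the contour.
  |1|² = 1 < 25 = 5², so this pole is inside the contour.
  |1/2 - 3*I|² = 37/4 < 25 = 5², so this pole is inside the contour.

With P(z) = 2*z*exp(z) and Q(z) = z^3 - 5*z^2/2 + 2*I*z^2 + 5*z - 9*I*z/2 - 7/2 + 5*I/2, each pole is simple, so Res(f, z₀) = P(z₀)/Q'(z₀) with Q'(z) = 3*z^2 - 5*z + 4*I*z + 5 - 9*I/2.
  Res(f, 1 + I) = P(1 + I)/Q'(1 + I) = ((2 + 2*I)*exp(1 + I))/(-4 + I/2) = (-28/65 - 36*I/65)*exp(1 + I)
  Res(f, 1) = P(1)/Q'(1) = (2*exp(1))/(3 - I/2) = exp(1)*(24/37 + 4*I/37)
  Res(f, 1/2 - 3*I) = P(1/2 - 3*I)/Q'(1/2 - 3*I) = ((1 - 6*I)*exp(1/2 - 3*I))/(-47/4 + 7*I/2) = (-524/2405 + 1072*I/2405)*exp(1/2 - 3*I)

Sum of residues inside C: (-28/65 - 36*I/65)*exp(1 + I) + (-524/2405 + 1072*I/2405)*exp(1/2 - 3*I) + exp(1)*(24/37 + 4*I/37)
∮_C f(z) dz = 2πi · ((-28/65 - 36*I/65)*exp(1 + I) + (-524/2405 + 1072*I/2405)*exp(1/2 - 3*I) + exp(1)*(24/37 + 4*I/37)) = pi*(-2144/2405 - 1048*I/2405)*exp(1/2 - 3*I) + pi*(72/65 - 56*I/65)*exp(1 + I) + exp(1)*pi*(-8/37 + 48*I/37)

Final answer: pi*(-2144/2405 - 1048*I/2405)*exp(1/2 - 3*I) + pi*(72/65 - 56*I/65)*exp(1 + I) + exp(1)*pi*(-8/37 + 48*I/37)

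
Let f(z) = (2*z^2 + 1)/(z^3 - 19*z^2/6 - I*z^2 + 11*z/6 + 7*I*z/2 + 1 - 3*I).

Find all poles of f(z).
The singularities of f are the zeros of the denominator. Factoring,
  z^3 - 19*z^2/6 - I*z^2 + 11*z/6 + 7*I*z/2 + 1 - 3*I = (z - 3/2)*(z - 2)*(z + 1/3 - I)
so the candidates are z = 3/2, z = 2, z = -1/3 + I.

Check the numerator P(z) = 2*z^2 + 1 at each one:
  P(3/2) = 11/2 ≠ 0, so z = 3/2 is a (simple) pole.
  P(2) = 9 ≠ 0, so z = 2 is a (simple) pole.
  P(-1/3 + I) = -7/9 - 4*I/3 ≠ 0, so z = -1/3 + I is a (simple) pole.

Poles of f: {-1/3 + I, 3/2, 2}

Final answer: {-1/3 + I, 3/2, 2}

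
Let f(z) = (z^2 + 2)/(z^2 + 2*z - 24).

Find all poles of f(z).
The singularities of f are the zeros of the denominator. Factoring,
  z^2 + 2*z - 24 = (z - 4)*(z + 6)
so the candidates are z = 4, z = -6.

Check the numerator P(z) = z^2 + 2 at each one:
  P(4) = 18 ≠ 0, so z = 4 is a (simple) pole.
  P(-6) = 38 ≠ 0, so z = -6 is a (simple) pole.

Poles of f: {-6, 4}

Final answer: {-6, 4}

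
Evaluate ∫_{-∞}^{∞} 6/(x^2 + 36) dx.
pi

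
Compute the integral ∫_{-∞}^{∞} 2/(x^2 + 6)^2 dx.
Let f(z) = 2/(z^2 + 6)^2. The denominator has no real zeros and deg Q - deg P = 4 ≥ 2, so the integral of f over the upper semicircle |z| = R tends to 0 as R → ∞. Closing the contour in the upper half-plane,
  ∫_{-∞}^{∞} f(x) dx = 2πi · Σ Res(f, z_k)  over the poles with Im z_k > 0.

Zeros of the denominator: z^2 + 6 = 0 gives z = ±sqrt(6)*I.
Upper half-plane: z = sqrt(6)*I (a pole of order 2).

Write f(z) = g(z)/(z - sqrt(6)*I)^2 with g(z) = 2/(z + sqrt(6)*I)^2. For a double pole, Res(f, z₀) = g'(z₀):
  g'(z) = -4/(z + sqrt(6)*I)^3
  Res(f, sqrt(6)*I) = g'(sqrt(6)*I) = -sqrt(6)*I/72

∫_{-∞}^{∞} f(x) dx = 2πi · (-sqrt(6)*I/72) = sqrt(6)*pi/36

Final answer: sqrt(6)*pi/36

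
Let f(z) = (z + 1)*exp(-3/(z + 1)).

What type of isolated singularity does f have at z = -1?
Let u = z + 1. Then
  e^(-3/u) = Σ_{k≥0} (-3)^k/(k!·u^k) = 1 - 3/u + 9/(2*u^2) - 9/(2*u^3) + ...
which has infinitely many negative powers of u, so exp(-3/(z + 1)) has an essential singularity at z = -1.
The extra factor z + 1 is a nonzero polynomial; if the product had at most a pole at z = -1, dividing by that polynomial would leave exp(-3/(z + 1)) with at most a pole too — contradiction. (Equivalently, the product's Laurent series still has infinitely many negative powers.)
So the singularity is essential.

Final answer: essential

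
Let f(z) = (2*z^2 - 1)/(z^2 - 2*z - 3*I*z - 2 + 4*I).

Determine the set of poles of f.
{2*I, 2 + I}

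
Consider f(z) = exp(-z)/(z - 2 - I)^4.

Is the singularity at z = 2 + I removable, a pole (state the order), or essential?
Write f(z) = g(z)/(z - 2 - I)^4 with g(z) = exp(-z).
g is entire and g(2 + I) = exp(-2 - I) ≠ 0, so no factor of (z - 2 - I) cancels: the Laurent expansion of f about z = 2 + I starts at the power -4, i.e. lim_{z→z₀} (z - z₀)^4 f(z) = exp(-2 - I) is finite and nonzero.
So z = 2 + I is a pole of order 4.

Final answer: pole of order 4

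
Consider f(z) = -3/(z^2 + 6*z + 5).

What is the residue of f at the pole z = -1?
Write f(z) = P(z)/Q(z) with P(z) = -3 and Q(z) = z^2 + 6*z + 5.
The denominator factors as Q(z) = (z + 1)*(z + 5), so z = -1 is a simple zero of Q and P is analytic there; z = -1 is therefore a simple pole and
  Res(f, z₀) = P(z₀)/Q'(z₀).

Q'(z) = 2*z + 6, so Q'(-1) = 4.
P(-1) = -3.

Res(f, -1) = (-3)/(4) = -3/4

Final answer: -3/4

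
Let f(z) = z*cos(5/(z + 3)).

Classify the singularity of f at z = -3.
Let u = z + 3. Then
  cos(5/u) = Σ_{k≥0} (-1)^k (5)^(2k)/((2k)!·u^(2k)) = 1 - 25/(2*u^2) + 625/(24*u^4) + ...
which has infinitely many negative powers of u, so cos(5/(z + 3)) has an essential singularity at z = -3.
The extra factor z is a nonzero polynomial; if the product had at most a pole at z = -3, dividing by that polynomial would leave cos(5/(z + 3)) with at most a pole too — contradiction. (Equivalently, the product's Laurent series still has infinitely many negative powers.)
So the singularity is essential.

Final answer: essential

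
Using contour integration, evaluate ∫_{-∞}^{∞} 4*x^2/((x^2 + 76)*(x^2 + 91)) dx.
Let f(z) = 4*z^2/((z^2 + 76)*(z^2 + 91)). The denominator has no real zeros and deg Q - deg P = 2 ≥ 2, so the integral of f over the upper semicircle |z| = R tends to 0 as R → ∞. Closing the contour in the upper half-plane,
  ∫_{-∞}^{∞} f(x) dx = 2πi · Σ Res(f, z_k)  over the poles with Im z_k > 0.

Zeros of the denominator: z^2 + 91 = 0 gives z = ±sqrt(91)*I; z^2 + 76 = 0 gives z = ±2*sqrt(19)*I.
Upper half-plane: z = 2*sqrt(19)*I, z = sqrt(91)*I (simple).

Each pole is a simple zero of Q(z) = z^4 + 167*z^2 + 6916, so Res(f, z₀) = P(z₀)/Q'(z₀) with P(z) = 4*z^2, Q'(z) = 4*z^3 + 334*z:
  Res(f, 2*sqrt(19)*I) = (-304)/(60*sqrt(19)*I) = 4*sqrt(19)*I/15
  Res(f, sqrt(91)*I) = (-364)/(-30*sqrt(91)*I) = -2*sqrt(91)*I/15

Sum of residues: 2*I*(-sqrt(91) + 2*sqrt(19))/15
∫_{-∞}^{∞} f(x) dx = 2πi · (2*I*(-sqrt(91) + 2*sqrt(19))/15) = 4*pi*(-2*sqrt(19) + sqrt(91))/15

Final answer: 4*pi*(-2*sqrt(19) + sqrt(91))/15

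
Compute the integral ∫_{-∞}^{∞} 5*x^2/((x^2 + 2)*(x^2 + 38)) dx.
Let f(z) = 5*z^2/((z^2 + 2)*(z^2 + 38)). The denominator has no real zeros and deg Q - deg P = 2 ≥ 2, so the integral of f over the upper semicircle |z| = R tends to 0 as R → ∞. Closing the contour in the upper half-plane,
  ∫_{-∞}^{∞} f(x) dx = 2πi · Σ Res(f, z_k)  over the poles with Im z_k > 0.

Zeros of the denominator: z^2 + 2 = 0 gives z = ±sqrt(2)*I; z^2 + 38 = 0 gives z = ±sqrt(38)*I.
Upper half-plane: z = sqrt(2)*I, z = sqrt(38)*I (simple).

Each pole is a simple zero of Q(z) = z^4 + 40*z^2 + 76, so Res(f, z₀) = P(z₀)/Q'(z₀) with P(z) = 5*z^2, Q'(z) = 4*z^3 + 80*z:
  Res(f, sqrt(2)*I) = (-10)/(72*sqrt(2)*I) = 5*sqrt(2)*I/72
  Res(f, sqrt(38)*I) = (-190)/(-72*sqrt(38)*I) = -5*sqrt(38)*I/72

Sum of residues: 5*I*(-sqrt(38) + sqrt(2))/72
∫_{-∞}^{∞} f(x) dx = 2πi · (5*I*(-sqrt(38) + sqrt(2))/72) = 5*pi*(-sqrt(2) + sqrt(38))/36

Final answer: 5*pi*(-sqrt(2) + sqrt(38))/36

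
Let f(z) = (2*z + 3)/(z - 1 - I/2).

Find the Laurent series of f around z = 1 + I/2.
Put w = z - (1 + I/2), i.e. z = w + 1 + I/2. The denominator is w, so it suffices to rewrite the numerator in powers of w.

P(z) = 2*z + 3
P(w + 1 + I/2) = 5 + I + 2*w

Dividing each term by w:
  f = (5 + I)/w + 2

Substituting back w = z - 1 - I/2:
  f(z) = (5 + I)/(z - 1 - I/2) + 2

The series is finite because the numerator is a polynomial; the negative powers form the principal part, and the coefficient of 1/(z - 1 - I/2) gives Res(f, 1 + I/2) = 5 + I.

Final answer: (5 + I)/(z - 1 - I/2) + 2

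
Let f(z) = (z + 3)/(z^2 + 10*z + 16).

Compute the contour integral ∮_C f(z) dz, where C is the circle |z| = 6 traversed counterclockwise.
By the residue theorem, ∮_C f(z) dz = 2πi · (sum of the residues of f at the poles inside |z| = 6).

The denominator factors as (z + 8)*(z + 2), so the singularities of f are simple poles at z = -8, z = -2.
  |-8|² = 64 > 36 = 6², so this pole is outside the contour.
  |-2|² = 4 < 36 = 6², so this pole is inside the contour.

With P(z) = z + 3 and Q(z) = z^2 + 10*z + 16, each pole is simple, so Res(f, z₀) = P(z₀)/Q'(z₀) with Q'(z) = 2*z + 10.
  Res(f, -2) = P(-2)/Q'(-2) = (1)/(6) = 1/6

∮_C f(z) dz = 2πi · (1/6) = I*pi/3

Final answer: I*pi/3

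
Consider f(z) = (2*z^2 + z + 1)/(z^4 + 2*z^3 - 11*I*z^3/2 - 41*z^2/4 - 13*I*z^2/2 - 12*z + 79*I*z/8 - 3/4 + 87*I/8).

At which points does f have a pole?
The singularities of f are the zeros of the denominator. Factoring,
  z^4 + 2*z^3 - 11*I*z^3/2 - 41*z^2/4 - 13*I*z^2/2 - 12*z + 79*I*z/8 - 3/4 + 87*I/8 = (z + 1)*(z + 3/2 - 3*I)*(z - 3/2 - I)*(z + 1 - 3*I/2)
so the candidates are z = -1, z = -3/2 + 3*I, z = 3/2 + I, z = -1 + 3*I/2.

Check the numerator P(z) = 2*z^2 + z + 1 at each one:
  P(-1) = 2 ≠ 0, so z = -1 is a (simple) pole.
  P(-3/2 + 3*I) = -14 - 15*I ≠ 0, so z = -3/2 + 3*I is a (simple) pole.
  P(3/2 + I) = 5 + 7*I ≠ 0, so z = 3/2 + I is a (simple) pole.
  P(-1 + 3*I/2) = -5/2 - 9*I/2 ≠ 0, so z = -1 + 3*I/2 is a (simple) pole.

Poles of f: {-3/2 + 3*I, -1, -1 + 3*I/2, 3/2 + I}

Final answer: {-3/2 + 3*I, -1, -1 + 3*I/2, 3/2 + I}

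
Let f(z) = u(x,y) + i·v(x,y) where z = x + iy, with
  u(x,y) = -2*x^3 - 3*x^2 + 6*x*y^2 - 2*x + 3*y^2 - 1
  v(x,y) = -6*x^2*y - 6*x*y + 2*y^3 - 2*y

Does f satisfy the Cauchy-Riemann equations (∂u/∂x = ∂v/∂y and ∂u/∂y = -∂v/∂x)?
∂u/∂x = -6*x^2 - 6*x + 6*y^2 - 2
∂v/∂y = -6*x^2 - 6*x + 6*y^2 - 2
∂u/∂y = 12*x*y + 6*y
∂v/∂x = -12*x*y - 6*y
∂u/∂x = ∂v/∂y and ∂u/∂y = -∂v/∂x hold identically; f is analytic.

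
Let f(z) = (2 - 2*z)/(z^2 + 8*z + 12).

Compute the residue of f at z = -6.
Write f(z) = P(z)/Q(z) with P(z) = 2 - 2*z and Q(z) = z^2 + 8*z + 12.
The denominator factors as Q(z) = (z + 2)*(z + 6), so z = -6 is a simple zero of Q and P is analytic there; z = -6 is therefore a simple pole and
  Res(f, z₀) = P(z₀)/Q'(z₀).

Q'(z) = 2*z + 8, so Q'(-6) = -4.
P(-6) = 14.

Res(f, -6) = (14)/(-4) = -7/2

Final answer: -7/2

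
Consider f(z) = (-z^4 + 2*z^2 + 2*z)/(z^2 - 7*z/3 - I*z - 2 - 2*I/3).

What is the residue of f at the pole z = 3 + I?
-36/5 - 102*I/5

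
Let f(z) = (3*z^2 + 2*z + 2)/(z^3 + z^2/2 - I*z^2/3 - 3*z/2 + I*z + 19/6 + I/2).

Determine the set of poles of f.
The singularities of f are the zeros of the denominator. Factoring,
  z^3 + z^2/2 - I*z^2/3 - 3*z/2 + I*z + 19/6 + I/2 = (z + 2 - I/3)*(z - 1/2 - I)*(z - 1 + I)
so the candidates are z = -2 + I/3, z = 1/2 + I, z = 1 - I.

Check the numerator P(z) = 3*z^2 + 2*z + 2 at each one:
  P(-2 + I/3) = 29/3 - 10*I/3 ≠ 0, so z = -2 + I/3 is a (simple) pole.
  P(1/2 + I) = 3/4 + 5*I ≠ 0, so z = 1/2 + I is a (simple) pole.
  P(1 - I) = 4 - 8*I ≠ 0, so z = 1 - I is a (simple) pole.

Poles of f: {-2 + I/3, 1/2 + I, 1 - I}

Final answer: {-2 + I/3, 1/2 + I, 1 - I}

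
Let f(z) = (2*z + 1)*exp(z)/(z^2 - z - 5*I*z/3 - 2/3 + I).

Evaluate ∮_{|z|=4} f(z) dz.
By the residue theorem, ∮_C f(z) dz = 2πi · (sum of the residues of f at the poles inside |z| = 4).

The denominator factors as (z - I)*(z - 1 - 2*I/3), so the singularities of f are simple poles at z = I, z = 1 + 2*I/3.
  |I|² = 1 < 16 = 4², so this pole is inside the contour.
  |1 + 2*I/3|² = 13/9 < 16 = 4², so this pole is inside the contour.

With P(z) = (2*z + 1)*exp(z) and Q(z) = z^2 - z - 5*I*z/3 - 2/3 + I, each pole is simple, so Res(f, z₀) = P(z₀)/Q'(z₀) with Q'(z) = 2*z - 1 - 5*I/3.
  Res(f, I) = P(I)/Q'(I) = ((1 + 2*I)*exp(I))/(-1 + I/3) = (-3/10 - 21*I/10)*exp(I)
  Res(f, 1 + 2*I/3) = P(1 + 2*I/3)/Q'(1 + 2*I/3) = ((3 + 4*I/3)*exp(1 + 2*I/3))/(1 - I/3) = (23/10 + 21*I/10)*exp(1 + 2*I/3)

Sum of residues inside C: (-3/10 - 21*I/10)*exp(I) + (23/10 + 21*I/10)*exp(1 + 2*I/3)
∮_C f(z) dz = 2πi · ((-3/10 - 21*I/10)*exp(I) + (23/10 + 21*I/10)*exp(1 + 2*I/3)) = pi*(-21/5 + 23*I/5)*exp(1 + 2*I/3) + pi*(21/5 - 3*I/5)*exp(I)

Final answer: pi*(-21/5 + 23*I/5)*exp(1 + 2*I/3) + pi*(21/5 - 3*I/5)*exp(I)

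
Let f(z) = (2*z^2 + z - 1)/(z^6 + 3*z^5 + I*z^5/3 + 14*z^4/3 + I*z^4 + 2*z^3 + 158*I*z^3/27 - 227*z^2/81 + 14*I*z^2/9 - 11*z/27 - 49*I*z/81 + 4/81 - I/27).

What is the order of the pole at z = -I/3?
Factor the denominator:
  z^6 + 3*z^5 + I*z^5/3 + 14*z^4/3 + I*z^4 + 2*z^3 + 158*I*z^3/27 - 227*z^2/81 + 14*I*z^2/9 - 11*z/27 - 49*I*z/81 + 4/81 - I/27 = (z + I/3)^4*(z + 1 - 2*I)*(z + 2 + I)

The numerator P(z) = 2*z^2 + z - 1 has P(-I/3) = -11/9 - I/3 ≠ 0, so no factor of (z + I/3) cancels.
Near z = -I/3 we can therefore write f(z) = g(z)/(z + I/3)^4 with g analytic at -I/3 and g(-I/3) ≠ 0 (g is the numerator divided by the remaining denominator factors).

Hence z = -I/3 is a pole of order 4.

Final answer: 4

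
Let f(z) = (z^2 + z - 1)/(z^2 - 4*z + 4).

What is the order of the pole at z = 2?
Factor the denominator:
  z^2 - 4*z + 4 = (z - 2)^2

The numerator P(z) = z^2 + z - 1 has P(2) = 5 ≠ 0, so no factor of (z - 2) cancels.
Near z = 2 we can therefore write f(z) = g(z)/(z - 2)^2 with g analytic at 2 and g(2) ≠ 0 (g is just the numerator).

Hence z = 2 is a pole of order 2.

Final answer: 2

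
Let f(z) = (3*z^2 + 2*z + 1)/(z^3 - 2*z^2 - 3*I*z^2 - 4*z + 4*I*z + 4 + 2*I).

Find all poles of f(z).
The singularities of f are the zeros of the denominator. Factoring,
  z^3 - 2*z^2 - 3*I*z^2 - 4*z + 4*I*z + 4 + 2*I = (z - 1 - I)*(z + 1 - I)*(z - 2 - I)
so the candidates are z = 1 + I, z = -1 + I, z = 2 + I.

Check the numerator P(z) = 3*z^2 + 2*z + 1 at each one:
  P(1 + I) = 3 + 8*I ≠ 0, so z = 1 + I is a (simple) pole.
  P(-1 + I) = -1 - 4*I ≠ 0, so z = -1 + I is a (simple) pole.
  P(2 + I) = 14 + 14*I ≠ 0, so z = 2 + I is a (simple) pole.

Poles of f: {-1 + I, 1 + I, 2 + I}

Final answer: {-1 + I, 1 + I, 2 + I}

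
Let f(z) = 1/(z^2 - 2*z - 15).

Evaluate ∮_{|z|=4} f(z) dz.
By the residue theorem, ∮_C f(z) dz = 2πi · (sum of the residues of f at the poles inside |z| = 4).

The denominator factors as (z - 5)*(z + 3), so the singularities of f are simple poles at z = 5, z = -3.
  |5|² = 25 > 16 = 4², so this pole is outside the contour.
  |-3|² = 9 < 16 = 4², so this pole is inside the contour.

With P(z) = 1 and Q(z) = z^2 - 2*z - 15, each pole is simple, so Res(f, z₀) = P(z₀)/Q'(z₀) with Q'(z) = 2*z - 2.
  Res(f, -3) = P(-3)/Q'(-3) = (1)/(-8) = -1/8

∮_C f(z) dz = 2πi · (-1/8) = -I*pi/4

Final answer: -I*pi/4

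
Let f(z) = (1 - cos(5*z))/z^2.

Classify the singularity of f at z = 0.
removable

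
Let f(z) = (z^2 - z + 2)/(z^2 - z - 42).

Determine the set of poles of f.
{-6, 7}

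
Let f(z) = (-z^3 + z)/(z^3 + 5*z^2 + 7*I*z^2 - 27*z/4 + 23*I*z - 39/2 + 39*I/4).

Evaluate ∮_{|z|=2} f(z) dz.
By the residue theorem, ∮_C f(z) dz = 2πi · (sum of the residues of f at the poles inside |z| = 2).

The denominator factors as (z + 3/2 + I)*(z + 3/2 + 3*I)*(z + 2 + 3*I), so the singularities of f are simple poles at z = -3/2 - I, z = -3/2 - 3*I, z = -2 - 3*I.
  |-3/2 - I|² = 13/4 < 4 = 2², so this pole is inside the contour.
  |-3/2 - 3*I|² = 45/4 > 4 = 2², so this pole is outside the contour.
  |-2 - 3*I|² = 13 > 4 = 2², so this pole is outside the contour.

With P(z) = -z^3 + z and Q(z) = z^3 + 5*z^2 + 7*I*z^2 - 27*z/4 + 23*I*z - 39/2 + 39*I/4, each pole is simple, so Res(f, z₀) = P(z₀)/Q'(z₀) with Q'(z) = 3*z^2 + 10*z + 14*I*z - 27/4 + 23*I.
  Res(f, -3/2 - I) = P(-3/2 - I)/Q'(-3/2 - I) = (-21/8 + 19*I/4)/(-4 + I) = 61/68 - 131*I/136

∮_C f(z) dz = 2πi · (61/68 - 131*I/136) = pi*(131/68 + 61*I/34)

Final answer: pi*(131/68 + 61*I/34)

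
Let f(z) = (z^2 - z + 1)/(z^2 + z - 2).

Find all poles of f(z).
{-2, 1}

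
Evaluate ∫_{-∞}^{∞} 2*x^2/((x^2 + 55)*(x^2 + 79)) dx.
Let f(z) = 2*z^2/((z^2 + 55)*(z^2 + 79)). The denominator has no real zeros and deg Q - deg P = 2 ≥ 2, so the integral of f over the upper semicircle |z| = R tends to 0 as R → ∞. Closing the contour in the upper half-plane,
  ∫_{-∞}^{∞} f(x) dx = 2πi · Σ Res(f, z_k)  over the poles with Im z_k > 0.

Zeros of the denominator: z^2 + 79 = 0 gives z = ±sqrt(79)*I; z^2 + 55 = 0 gives z = ±sqrt(55)*I.
Upper half-plane: z = sqrt(55)*I, z = sqrt(79)*I (simple).

Each pole is a simple zero of Q(z) = z^4 + 134*z^2 + 4345, so Res(f, z₀) = P(z₀)/Q'(z₀) with P(z) = 2*z^2, Q'(z) = 4*z^3 + 268*z:
  Res(f, sqrt(55)*I) = (-110)/(48*sqrt(55)*I) = sqrt(55)*I/24
  Res(f, sqrt(79)*I) = (-158)/(-48*sqrt(79)*I) = -sqrt(79)*I/24

Sum of residues: I*(-sqrt(79) + sqrt(55))/24
∫_{-∞}^{∞} f(x) dx = 2πi · (I*(-sqrt(79) + sqrt(55))/24) = pi*(-sqrt(55) + sqrt(79))/12

Final answer: pi*(-sqrt(55) + sqrt(79))/12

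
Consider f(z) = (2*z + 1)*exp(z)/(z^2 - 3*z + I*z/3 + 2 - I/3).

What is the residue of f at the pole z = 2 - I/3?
Write f(z) = P(z)/Q(z) with P(z) = (2*z + 1)*exp(z) and Q(z) = z^2 - 3*z + I*z/3 + 2 - I/3.
The denominator factors as Q(z) = (z - 2 + I/3)*(z - 1), so z = 2 - I/3 is a simple zero of Q and P is analytic there; z = 2 - I/3 is therefore a simple pole and
  Res(f, z₀) = P(z₀)/Q'(z₀).

Q'(z) = 2*z - 3 + I/3, so Q'(2 - I/3) = 1 - I/3.
P(2 - I/3) = (5 - 2*I/3)*exp(2 - I/3).

Res(f, 2 - I/3) = ((5 - 2*I/3)*exp(2 - I/3))/(1 - I/3) = (47/10 + 9*I/10)*exp(2 - I/3)

Final answer: (47/10 + 9*I/10)*exp(2 - I/3)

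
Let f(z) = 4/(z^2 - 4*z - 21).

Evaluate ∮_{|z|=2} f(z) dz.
By the residue theorem, ∮_C f(z) dz = 2πi · (sum of the residues of f at the poles inside |z| = 2).

The denominator factors as (z + 3)*(z - 7), so the singularities of f are simple poles at z = -3, z = 7.
  |-3|² = 9 > 4 = 2², so this pole is outside the contour.
  |7|² = 49 > 4 = 2², so this pole is outside the contour.

No pole lies inside the contour, so f is analytic on and inside C and the integral is 0 (Cauchy's theorem).

Final answer: 0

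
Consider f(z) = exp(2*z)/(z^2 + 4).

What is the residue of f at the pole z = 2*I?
Write f(z) = P(z)/Q(z) with P(z) = exp(2*z) and Q(z) = z^2 + 4.
The denominator factors as Q(z) = (z + 2*I)*(z - 2*I), so z = 2*I is a simple zero of Q and P is analytic there; z = 2*I is therefore a simple pole and
  Res(f, z₀) = P(z₀)/Q'(z₀).

Q'(z) = 2*z, so Q'(2*I) = 4*I.
P(2*I) = exp(4*I).

Res(f, 2*I) = (exp(4*I))/(4*I) = -I*exp(4*I)/4

Final answer: -I*exp(4*I)/4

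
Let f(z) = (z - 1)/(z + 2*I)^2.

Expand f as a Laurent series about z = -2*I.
Put w = z - (-2*I), i.e. z = w - 2*I. The denominator is w^2, so it suffices to rewrite the numerator in powers of w.

P(z) = z - 1
P(w - 2*I) = -1 - 2*I + w

Dividing each term by w^2:
  f = (-1 - 2*I)/w^2 + 1/w

Substituting back w = z + 2*I:
  f(z) = (-1 - 2*I)/(z + 2*I)^2 + 1/(z + 2*I)

The series is finite because the numerator is a polynomial; the negative powers form the principal part, and the coefficient of 1/(z + 2*I) gives Res(f, -2*I) = 1.

Final answer: (-1 - 2*I)/(z + 2*I)^2 + 1/(z + 2*I)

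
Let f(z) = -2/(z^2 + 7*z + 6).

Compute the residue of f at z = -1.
Write f(z) = P(z)/Q(z) with P(z) = -2 and Q(z) = z^2 + 7*z + 6.
The denominator factors as Q(z) = (z + 1)*(z + 6), so z = -1 is a simple zero of Q and P is analytic there; z = -1 is therefore a simple pole and
  Res(f, z₀) = P(z₀)/Q'(z₀).

Q'(z) = 2*z + 7, so Q'(-1) = 5.
P(-1) = -2.

Res(f, -1) = (-2)/(5) = -2/5

Final answer: -2/5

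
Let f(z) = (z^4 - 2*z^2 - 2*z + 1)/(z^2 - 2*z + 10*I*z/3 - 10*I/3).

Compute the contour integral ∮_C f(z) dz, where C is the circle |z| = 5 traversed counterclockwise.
pi*(-920/27 - 764*I/9)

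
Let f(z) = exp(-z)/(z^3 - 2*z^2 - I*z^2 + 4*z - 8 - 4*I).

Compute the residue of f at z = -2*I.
Write f(z) = P(z)/Q(z) with P(z) = exp(-z) and Q(z) = z^3 - 2*z^2 - I*z^2 + 4*z - 8 - 4*I.
The denominator factors as Q(z) = (z + 2*I)*(z - 2*I)*(z - 2 - I), so z = -2*I is a simple zero of Q and P is analytic there; z = -2*I is therefore a simple pole and
  Res(f, z₀) = P(z₀)/Q'(z₀).

Q'(z) = 3*z^2 - 4*z - 2*I*z + 4, so Q'(-2*I) = -12 + 8*I.
P(-2*I) = exp(2*I).

Res(f, -2*I) = (exp(2*I))/(-12 + 8*I) = (-3/52 - I/26)*exp(2*I)

Final answer: (-3/52 - I/26)*exp(2*I)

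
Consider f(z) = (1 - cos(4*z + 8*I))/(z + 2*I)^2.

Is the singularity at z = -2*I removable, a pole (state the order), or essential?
removable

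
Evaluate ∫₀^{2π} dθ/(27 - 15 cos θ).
sqrt(14)*pi/42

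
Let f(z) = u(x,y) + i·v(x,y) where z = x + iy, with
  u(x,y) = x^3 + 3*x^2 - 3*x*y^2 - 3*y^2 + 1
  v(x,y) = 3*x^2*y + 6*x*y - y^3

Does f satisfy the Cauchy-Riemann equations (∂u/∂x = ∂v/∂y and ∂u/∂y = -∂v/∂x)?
∂u/∂x = 3*x^2 + 6*x - 3*y^2
∂v/∂y = 3*x^2 + 6*x - 3*y^2
∂u/∂y = -6*x*y - 6*y
∂v/∂x = 6*x*y + 6*y
∂u/∂x = ∂v/∂y and ∂u/∂y = -∂v/∂x hold identically; f is analytic.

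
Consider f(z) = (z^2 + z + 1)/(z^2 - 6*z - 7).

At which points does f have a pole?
The singularities of f are the zeros of the denominator. Factoring,
  z^2 - 6*z - 7 = (z - 7)*(z + 1)
so the candidates are z = 7, z = -1.

Check the numerator P(z) = z^2 + z + 1 at each one:
  P(7) = 57 ≠ 0, so z = 7 is a (simple) pole.
  P(-1) = 1 ≠ 0, so z = -1 is a (simple) pole.

Poles of f: {-1, 7}

Final answer: {-1, 7}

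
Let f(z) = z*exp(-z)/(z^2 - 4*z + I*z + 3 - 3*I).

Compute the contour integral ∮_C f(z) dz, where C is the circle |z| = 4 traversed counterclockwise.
By the residue theorem, ∮_C f(z) dz = 2πi · (sum of the residues of f at the poles inside |z| = 4).

The denominator factors as (z - 1 + I)*(z - 3), so the singularities of f are simple poles at z = 1 - I, z = 3.
  |1 - I|² = 2 < 16 = 4², so this pole is inside the contour.
  |3|² = 9 < 16 = 4², so this pole is inside the contour.

With P(z) = z*exp(-z) and Q(z) = z^2 - 4*z + I*z + 3 - 3*I, each pole is simple, so Res(f, z₀) = P(z₀)/Q'(z₀) with Q'(z) = 2*z - 4 + I.
  Res(f, 1 - I) = P(1 - I)/Q'(1 - I) = ((1 - I)*exp(-1 + I))/(-2 - I) = (-1/5 + 3*I/5)*exp(-1 + I)
  Res(f, 3) = P(3)/Q'(3) = (3*exp(-3))/(2 + I) = (6/5 - 3*I/5)*exp(-3)

Sum of residues inside C: (6/5 - 3*I/5)*exp(-3) + (-1/5 + 3*I/5)*exp(-1 + I)
∮_C f(z) dz = 2πi · ((6/5 - 3*I/5)*exp(-3) + (-1/5 + 3*I/5)*exp(-1 + I)) = pi*(-6/5 - 2*I/5)*exp(-1 + I) + pi*(6/5 + 12*I/5)*exp(-3)

Final answer: pi*(-6/5 - 2*I/5)*exp(-1 + I) + pi*(6/5 + 12*I/5)*exp(-3)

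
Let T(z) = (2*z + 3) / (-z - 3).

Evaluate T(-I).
Substitute z = -I:
  numerator:   2*(-I) + 3 = 3 - 2*I
  denominator: -(-I) - 3 = -3 + I
T(-I) = (3 - 2*I)/(-3 + I); multiplying numerator and denominator by the conjugate -3 - I gives (-11 + 3*I)/10 = -11/10 + 3*I/10

Final answer: -11/10 + 3*I/10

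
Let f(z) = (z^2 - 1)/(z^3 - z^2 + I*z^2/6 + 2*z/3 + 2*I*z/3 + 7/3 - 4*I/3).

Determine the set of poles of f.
The singularities of f are the zeros of the denominator. Factoring,
  z^3 - z^2 + I*z^2/6 + 2*z/3 + 2*I*z/3 + 7/3 - 4*I/3 = (z - 1 - I)*(z - 1 + 3*I/2)*(z + 1 - I/3)
so the candidates are z = 1 + I, z = 1 - 3*I/2, z = -1 + I/3.

Check the numerator P(z) = z^2 - 1 at each one:
  P(1 + I) = -1 + 2*I ≠ 0, so z = 1 + I is a (simple) pole.
  P(1 - 3*I/2) = -9/4 - 3*I ≠ 0, so z = 1 - 3*I/2 is a (simple) pole.
  P(-1 + I/3) = -1/9 - 2*I/3 ≠ 0, so z = -1 + I/3 is a (simple) pole.

Poles of f: {-1 + I/3, 1 - 3*I/2, 1 + I}

Final answer: {-1 + I/3, 1 - 3*I/2, 1 + I}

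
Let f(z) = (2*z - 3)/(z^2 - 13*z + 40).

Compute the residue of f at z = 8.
13/3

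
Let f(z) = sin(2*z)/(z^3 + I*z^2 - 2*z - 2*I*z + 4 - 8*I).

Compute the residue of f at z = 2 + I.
Write f(z) = P(z)/Q(z) with P(z) = sin(2*z) and Q(z) = z^3 + I*z^2 - 2*z - 2*I*z + 4 - 8*I.
The denominator factors as Q(z) = (z + 2)*(z + 2*I)*(z - 2 - I), so z = 2 + I is a simple zero of Q and P is analytic there; z = 2 + I is therefore a simple pole and
  Res(f, z₀) = P(z₀)/Q'(z₀).

Q'(z) = 3*z^2 + 2*I*z - 2 - 2*I, so Q'(2 + I) = 5 + 14*I.
P(2 + I) = sin(4 + 2*I).

Res(f, 2 + I) = (sin(4 + 2*I))/(5 + 14*I) = (5/221 - 14*I/221)*sin(4 + 2*I)

Final answer: (5/221 - 14*I/221)*sin(4 + 2*I)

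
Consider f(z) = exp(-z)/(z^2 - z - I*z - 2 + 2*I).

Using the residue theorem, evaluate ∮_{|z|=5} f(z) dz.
By the residue theorem, ∮_C f(z) dz = 2πi · (sum of the residues of f at the poles inside |z| = 5).

The denominator factors as (z - 2)*(z + 1 - I), so the singularities of f are simple poles at z = 2, z = -1 + I.
  |2|² = 4 < 25 = 5², so this pole is inside the contour.
  |-1 + I|² = 2 < 25 = 5², so this pole is inside the contour.

With P(z) = exp(-z) and Q(z) = z^2 - z - I*z - 2 + 2*I, each pole is simple, so Res(f, z₀) = P(z₀)/Q'(z₀) with Q'(z) = 2*z - 1 - I.
  Res(f, 2) = P(2)/Q'(2) = (exp(-2))/(3 - I) = (3/10 + I/10)*exp(-2)
  Res(f, -1 + I) = P(-1 + I)/Q'(-1 + I) = (exp(1 - I))/(-3 + I) = (-3/10 - I/10)*exp(1 - I)

Sum of residues inside C: (3/10 + I/10)*exp(-2) + (-3/10 - I/10)*exp(1 - I)
∮_C f(z) dz = 2πi · ((3/10 + I/10)*exp(-2) + (-3/10 - I/10)*exp(1 - I)) = pi*(1/5 - 3*I/5)*exp(1 - I) + pi*(-1/5 + 3*I/5)*exp(-2)

Final answer: pi*(1/5 - 3*I/5)*exp(1 - I) + pi*(-1/5 + 3*I/5)*exp(-2)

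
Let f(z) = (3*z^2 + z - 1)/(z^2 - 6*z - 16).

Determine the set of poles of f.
The singularities of f are the zeros of the denominator. Factoring,
  z^2 - 6*z - 16 = (z - 8)*(z + 2)
so the candidates are z = 8, z = -2.

Check the numerator P(z) = 3*z^2 + z - 1 at each one:
  P(8) = 199 ≠ 0, so z = 8 is a (simple) pole.
  P(-2) = 9 ≠ 0, so z = -2 is a (simple) pole.

Poles of f: {-2, 8}

Final answer: {-2, 8}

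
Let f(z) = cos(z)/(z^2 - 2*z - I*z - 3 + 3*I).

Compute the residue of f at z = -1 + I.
(-4/17 - I/17)*cos(1 - I)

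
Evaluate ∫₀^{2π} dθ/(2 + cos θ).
Let J = ∫₀^{2π} dθ/(2 + cos θ).
Put z = e^{iθ}: then cos θ = (z + 1/z)/2, dθ = dz/(iz), and z runs once counterclockwise around |z| = 1:
  J = ∮_{|z|=1} 1/(2 + (z + 1/z)/2) · dz/(iz) = (2/i) ∮_{|z|=1} dz/(z^2 + 4*z + 1).
The roots of z^2 + 4*z + 1 are z = (-2 ± sqrt(2^2 - 1^2)), with sqrt(3) = sqrt(3); their product is 1, so only z₊ = -2 + sqrt(3) lies inside the unit circle (z₋ = -2 - sqrt(3) lies outside).
z₊ is a simple zero of q(z) = z^2 + 4*z + 1, so Res(1/q, z₊) = 1/q'(z₊) with q'(z) = 2*z + 4; and q'(z₊) = (z₊ - z₋) = 2*sqrt(3).
Therefore J = (2/i) · 2πi · 1/(2*sqrt(3)) = 2*pi/(sqrt(3)) = 2*sqrt(3)*pi/3

Final answer: 2*sqrt(3)*pi/3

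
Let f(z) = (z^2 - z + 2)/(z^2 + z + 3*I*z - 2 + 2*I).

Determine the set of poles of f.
{-1 - I, -2*I}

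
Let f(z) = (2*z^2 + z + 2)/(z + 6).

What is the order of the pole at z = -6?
Factor the denominator:
  z + 6 = (z + 6)

The numerator P(z) = 2*z^2 + z + 2 has P(-6) = 68 ≠ 0, so no factor of (z + 6) cancels.
Near z = -6 we can therefore write f(z) = g(z)/(z + 6) with g analytic at -6 and g(-6) ≠ 0 (g is just the numerator).

Hence z = -6 is a pole of order 1.

Final answer: 1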